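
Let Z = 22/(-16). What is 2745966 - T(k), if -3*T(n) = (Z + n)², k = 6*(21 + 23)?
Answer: 531639673/192 ≈ 2.7690e+6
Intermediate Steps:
Z = -11/8 (Z = 22*(-1/16) = -11/8 ≈ -1.3750)
k = 264 (k = 6*44 = 264)
T(n) = -(-11/8 + n)²/3
2745966 - T(k) = 2745966 - (-1)*(-11 + 8*264)²/192 = 2745966 - (-1)*(-11 + 2112)²/192 = 2745966 - (-1)*2101²/192 = 2745966 - (-1)*4414201/192 = 2745966 - 1*(-4414201/192) = 2745966 + 4414201/192 = 531639673/192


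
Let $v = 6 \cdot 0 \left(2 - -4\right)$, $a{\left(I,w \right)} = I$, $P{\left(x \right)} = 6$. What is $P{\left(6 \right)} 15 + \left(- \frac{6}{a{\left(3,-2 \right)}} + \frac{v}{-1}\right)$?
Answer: $88$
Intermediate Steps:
$v = 0$ ($v = 0 \left(2 + 4\right) = 0 \cdot 6 = 0$)
$P{\left(6 \right)} 15 + \left(- \frac{6}{a{\left(3,-2 \right)}} + \frac{v}{-1}\right) = 6 \cdot 15 + \left(- \frac{6}{3} + \frac{0}{-1}\right) = 90 + \left(\left(-6\right) \frac{1}{3} + 0 \left(-1\right)\right) = 90 + \left(-2 + 0\right) = 90 - 2 = 88$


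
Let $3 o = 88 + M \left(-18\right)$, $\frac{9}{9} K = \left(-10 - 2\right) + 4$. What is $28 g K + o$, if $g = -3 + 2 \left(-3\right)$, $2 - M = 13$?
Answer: $\frac{6334}{3} \approx 2111.3$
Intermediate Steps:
$M = -11$ ($M = 2 - 13 = -11$)
$K = -8$ ($K = \left(-10 - 2\right) + 4 = -12 + 4 = -8$)
$g = -9$ ($g = -3 - 6 = -9$)
$o = \frac{286}{3}$ ($o = \frac{88 - -198}{3} = \frac{88 + 198}{3} = \frac{1}{3} \cdot 286 = \frac{286}{3} \approx 95.333$)
$28 g K + o = 28 \left(-9\right) \left(-8\right) + \frac{286}{3} = \left(-252\right) \left(-8\right) + \frac{286}{3} = 2016 + \frac{286}{3} = \frac{6334}{3}$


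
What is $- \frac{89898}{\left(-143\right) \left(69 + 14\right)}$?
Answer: $\frac{89898}{11869} \approx 7.5742$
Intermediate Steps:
$- \frac{89898}{\left(-143\right) \left(69 + 14\right)} = - \frac{89898}{\left(-143\right) 83} = - \frac{89898}{-11869} = \left(-89898\right) \left(- \frac{1}{11869}\right) = \frac{89898}{11869}$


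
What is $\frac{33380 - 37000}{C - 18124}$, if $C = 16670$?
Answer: $\frac{1810}{727} \approx 2.4897$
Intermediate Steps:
$\frac{33380 - 37000}{C - 18124} = \frac{33380 - 37000}{16670 - 18124} = - \frac{3620}{-1454} = \left(-3620\right) \left(- \frac{1}{1454}\right) = \frac{1810}{727}$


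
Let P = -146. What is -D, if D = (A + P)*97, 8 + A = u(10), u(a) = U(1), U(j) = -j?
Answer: 15035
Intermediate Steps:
u(a) = -1 (u(a) = -1*1 = -1)
A = -9 (A = -8 - 1 = -9)
D = -15035 (D = (-9 - 146)*97 = -155*97 = -15035)
-D = -1*(-15035) = 15035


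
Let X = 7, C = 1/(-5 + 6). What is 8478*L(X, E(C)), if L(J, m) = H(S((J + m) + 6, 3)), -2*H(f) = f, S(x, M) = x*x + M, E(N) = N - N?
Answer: -729108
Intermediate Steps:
C = 1 (C = 1/1 = 1)
E(N) = 0
S(x, M) = M + x² (S(x, M) = x² + M = M + x²)
H(f) = -f/2
L(J, m) = -3/2 - (6 + J + m)²/2 (L(J, m) = -(3 + ((J + m) + 6)²)/2 = -(3 + (6 + J + m)²)/2 = -3/2 - (6 + J + m)²/2)
8478*L(X, E(C)) = 8478*(-3/2 - (6 + 7 + 0)²/2) = 8478*(-3/2 - ½*13²) = 8478*(-3/2 - ½*169) = 8478*(-3/2 - 169/2) = 8478*(-86) = -729108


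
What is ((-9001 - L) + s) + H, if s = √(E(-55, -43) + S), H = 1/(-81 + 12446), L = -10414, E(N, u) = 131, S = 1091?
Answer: 17471746/12365 + √1222 ≈ 1448.0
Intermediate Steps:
H = 1/12365 ≈ 8.0873e-5
s = √1222 (s = √(131 + 1091) = √1222 ≈ 34.957)
((-9001 - L) + s) + H = ((-9001 - 1*(-10414)) + √1222) + 1/12365 = ((-9001 + 10414) + √1222) + 1/12365 = (1413 + √1222) + 1/12365 = 17471746/12365 + √1222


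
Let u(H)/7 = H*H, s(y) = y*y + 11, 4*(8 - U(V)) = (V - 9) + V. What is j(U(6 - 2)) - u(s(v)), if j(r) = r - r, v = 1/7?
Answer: -291600/343 ≈ -850.15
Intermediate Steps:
U(V) = 41/4 - V/2 (U(V) = 8 - ((V - 9) + V)/4 = 8 - ((-9 + V) + V)/4 = 8 - (-9 + 2*V)/4 = 8 + (9/4 - V/2) = 41/4 - V/2)
v = 1/7 ≈ 0.14286
s(y) = 11 + y**2 (s(y) = y**2 + 11 = 11 + y**2)
u(H) = 7*H**2 (u(H) = 7*(H*H) = 7*H**2)
j(r) = 0
j(U(6 - 2)) - u(s(v)) = 0 - 7*(11 + (1/7)**2)**2 = 0 - 7*(11 + 1/49)**2 = 0 - 7*(540/49)**2 = 0 - 7*291600/2401 = 0 - 1*291600/343 = 0 - 291600/343 = -291600/343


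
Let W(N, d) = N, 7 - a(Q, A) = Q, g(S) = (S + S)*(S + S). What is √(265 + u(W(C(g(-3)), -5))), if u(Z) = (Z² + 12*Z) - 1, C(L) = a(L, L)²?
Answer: √717637 ≈ 847.13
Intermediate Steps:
g(S) = 4*S² (g(S) = (2*S)*(2*S) = 4*S²)
a(Q, A) = 7 - Q
C(L) = (7 - L)²
u(Z) = -1 + Z² + 12*Z
√(265 + u(W(C(g(-3)), -5))) = √(265 + (-1 + ((-7 + 4*(-3)²)²)² + 12*(-7 + 4*(-3)²)²)) = √(265 + (-1 + ((-7 + 4*9)²)² + 12*(-7 + 4*9)²)) = √(265 + (-1 + ((-7 + 36)²)² + 12*(-7 + 36)²)) = √(265 + (-1 + (29²)² + 12*29²)) = √(265 + (-1 + 841² + 12*841)) = √(265 + (-1 + 707281 + 10092)) = √(265 + 717372) = √717637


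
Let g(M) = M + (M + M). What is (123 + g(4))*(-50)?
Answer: -6750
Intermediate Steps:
g(M) = 3*M (g(M) = M + 2*M = 3*M)
(123 + g(4))*(-50) = (123 + 3*4)*(-50) = (123 + 12)*(-50) = 135*(-50) = -6750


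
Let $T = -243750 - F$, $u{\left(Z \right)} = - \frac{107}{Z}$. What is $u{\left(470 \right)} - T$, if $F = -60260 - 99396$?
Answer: $\frac{39524073}{470} \approx 84094.0$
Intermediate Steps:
$F = -159656$ ($F = -60260 - 99396 = -159656$)
$T = -84094$ ($T = -243750 - -159656 = -243750 + 159656 = -84094$)
$u{\left(470 \right)} - T = - \frac{107}{470} - -84094 = \left(-107\right) \frac{1}{470} + 84094 = - \frac{107}{470} + 84094 = \frac{39524073}{470}$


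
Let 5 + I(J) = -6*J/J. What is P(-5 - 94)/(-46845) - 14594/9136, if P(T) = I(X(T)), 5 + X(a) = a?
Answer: -341777717/213987960 ≈ -1.5972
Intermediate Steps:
X(a) = -5 + a
I(J) = -11 (I(J) = -5 - 6*J/J = -5 - 6*1 = -5 - 6 = -11)
P(T) = -11
P(-5 - 94)/(-46845) - 14594/9136 = -11/(-46845) - 14594/9136 = -11*(-1/46845) - 14594*1/9136 = 11/46845 - 7297/4568 = -341777717/213987960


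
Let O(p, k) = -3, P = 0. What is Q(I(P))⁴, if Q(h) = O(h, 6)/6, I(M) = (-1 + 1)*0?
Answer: 1/16 ≈ 0.062500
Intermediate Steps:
I(M) = 0 (I(M) = 0*0 = 0)
Q(h) = -½ (Q(h) = -3/6 = -3*⅙ = -½)
Q(I(P))⁴ = (-½)⁴ = 1/16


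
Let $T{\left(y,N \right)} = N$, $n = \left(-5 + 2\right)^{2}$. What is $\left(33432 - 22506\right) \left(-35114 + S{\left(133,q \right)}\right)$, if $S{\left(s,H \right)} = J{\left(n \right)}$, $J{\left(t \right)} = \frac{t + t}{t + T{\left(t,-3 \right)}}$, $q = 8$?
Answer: $-383622786$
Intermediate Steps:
$n = 9$ ($n = \left(-3\right)^{2} = 9$)
$J{\left(t \right)} = \frac{2 t}{-3 + t}$ ($J{\left(t \right)} = \frac{t + t}{t - 3} = \frac{2 t}{-3 + t}$)
$S{\left(s,H \right)} = 3$ ($S{\left(s,H \right)} = 2 \cdot 9 \frac{1}{-3 + 9} = 2 \cdot 9 \cdot \frac{1}{6} = 3$)
$\left(33432 - 22506\right) \left(-35114 + S{\left(133,q \right)}\right) = \left(33432 - 22506\right) \left(-35114 + 3\right) = 10926 \left(-35111\right) = -383622786$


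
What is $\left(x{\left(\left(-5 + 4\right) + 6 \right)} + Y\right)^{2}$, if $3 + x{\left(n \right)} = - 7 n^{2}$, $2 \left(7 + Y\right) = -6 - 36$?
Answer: $42436$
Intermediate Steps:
$Y = -28$ ($Y = -7 + \frac{-6 - 36}{2} = -7 + \frac{1}{2} \left(-42\right) = -7 - 21 = -28$)
$x{\left(n \right)} = -3 - 7 n^{2}$
$\left(x{\left(\left(-5 + 4\right) + 6 \right)} + Y\right)^{2} = \left(\left(-3 - 7 \left(\left(-5 + 4\right) + 6\right)^{2}\right) - 28\right)^{2} = \left(\left(-3 - 7 \left(-1 + 6\right)^{2}\right) - 28\right)^{2} = \left(\left(-3 - 7 \cdot 5^{2}\right) - 28\right)^{2} = \left(\left(-3 - 175\right) - 28\right)^{2} = \left(-178 - 28\right)^{2} = \left(-206\right)^{2} = 42436$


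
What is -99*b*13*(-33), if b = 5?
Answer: 212355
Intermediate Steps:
-99*b*13*(-33) = -495*13*(-33) = -99*65*(-33) = -6435*(-33) = 212355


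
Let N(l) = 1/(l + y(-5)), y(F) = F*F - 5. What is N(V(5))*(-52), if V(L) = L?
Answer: -52/25 ≈ -2.0800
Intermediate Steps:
y(F) = -5 + F² (y(F) = F² - 5 = -5 + F²)
N(l) = 1/(20 + l) (N(l) = 1/(l + (-5 + (-5)²)) = 1/(l + (-5 + 25)) = 1/(l + 20) = 1/(20 + l))
N(V(5))*(-52) = -52/(20 + 5) = -52/25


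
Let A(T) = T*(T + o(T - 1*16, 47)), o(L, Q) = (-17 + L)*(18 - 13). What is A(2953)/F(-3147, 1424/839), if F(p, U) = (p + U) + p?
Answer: -43488733551/5279242 ≈ -8237.7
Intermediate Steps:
o(L, Q) = -85 + 5*L (o(L, Q) = (-17 + L)*5 = -85 + 5*L)
A(T) = T*(-165 + 6*T) (A(T) = T*(T + (-85 + 5*(T - 1*16))) = T*(T + (-85 + 5*(T - 16))) = T*(T + (-85 + 5*(-16 + T))) = T*(T + (-85 + (-80 + 5*T))) = T*(T + (-165 + 5*T)) = T*(-165 + 6*T))
F(p, U) = U + 2*p (F(p, U) = (U + p) + p = U + 2*p)
A(2953)/F(-3147, 1424/839) = (3*2953*(-55 + 2*2953))/(1424/839 + 2*(-3147)) = (3*2953*(-55 + 5906))/(1424*(1/839) - 6294) = (3*2953*5851)/(1424/839 - 6294) = 51834009/(-5279242/839) = 51834009*(-839/5279242) = -43488733551/5279242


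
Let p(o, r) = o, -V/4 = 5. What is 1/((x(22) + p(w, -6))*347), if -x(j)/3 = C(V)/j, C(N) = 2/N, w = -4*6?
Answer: -220/1831119 ≈ -0.00012015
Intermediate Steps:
V = -20 (V = -4*5 = -20)
w = -24
x(j) = 3/(10*j) (x(j) = -3*2/(-20)/j = -3*2*(-1/20)/j = -(-3)/(10*j) = 3/(10*j))
1/((x(22) + p(w, -6))*347) = 1/(((3/10)/22 - 24)*347) = 1/(((3/10)*(1/22) - 24)*347) = 1/((3/220 - 24)*347) = 1/(-5277/220*347) = 1/(-1831119/220) = -220/1831119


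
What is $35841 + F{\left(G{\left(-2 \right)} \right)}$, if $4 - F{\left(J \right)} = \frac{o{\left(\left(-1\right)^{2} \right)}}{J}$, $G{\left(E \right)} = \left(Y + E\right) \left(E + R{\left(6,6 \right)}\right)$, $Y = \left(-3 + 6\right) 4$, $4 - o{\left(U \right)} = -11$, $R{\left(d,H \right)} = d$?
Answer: $\frac{286757}{8} \approx 35845.0$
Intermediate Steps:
$o{\left(U \right)} = 15$ ($o{\left(U \right)} = 4 - -11 = 4 + 11 = 15$)
$Y = 12$ ($Y = 3 \cdot 4 = 12$)
$G{\left(E \right)} = \left(6 + E\right) \left(12 + E\right)$ ($G{\left(E \right)} = \left(12 + E\right) \left(E + 6\right) = \left(12 + E\right) \left(6 + E\right) = \left(6 + E\right) \left(12 + E\right)$)
$F{\left(J \right)} = 4 - \frac{15}{J}$
$35841 + F{\left(G{\left(-2 \right)} \right)} = 35841 + \left(4 - \frac{15}{72 + \left(-2\right)^{2} + 18 \left(-2\right)}\right) = 35841 + \left(4 - \frac{15}{72 + 4 - 36}\right) = 35841 + \left(4 - \frac{15}{40}\right) = 35841 + \left(4 - \frac{3}{8}\right) = 35841 + \frac{29}{8} = \frac{286757}{8}$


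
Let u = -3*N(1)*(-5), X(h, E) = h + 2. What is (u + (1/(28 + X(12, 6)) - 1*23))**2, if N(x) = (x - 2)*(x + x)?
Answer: 4950625/1764 ≈ 2806.5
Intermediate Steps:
X(h, E) = 2 + h
N(x) = 2*x*(-2 + x) (N(x) = (-2 + x)*(2*x) = 2*x*(-2 + x))
u = -30 (u = -6*(-2 + 1)*(-5) = -6*(-1)*(-5) = -3*(-2)*(-5) = 6*(-5) = -30)
(u + (1/(28 + X(12, 6)) - 1*23))**2 = (-30 + (1/(28 + (2 + 12)) - 1*23))**2 = (-30 + (1/(28 + 14) - 23))**2 = (-30 + (1/42 - 23))**2 = (-30 - 965/42)**2 = (-2225/42)**2 = 4950625/1764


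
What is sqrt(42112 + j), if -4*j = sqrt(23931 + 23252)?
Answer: sqrt(168448 - sqrt(47183))/2 ≈ 205.08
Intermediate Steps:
j = -sqrt(47183)/4 (j = -sqrt(23931 + 23252)/4 = -sqrt(47183)/4 ≈ -54.304)
sqrt(42112 + j) = sqrt(42112 - sqrt(47183)/4)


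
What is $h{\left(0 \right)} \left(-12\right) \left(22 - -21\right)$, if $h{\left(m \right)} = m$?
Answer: $0$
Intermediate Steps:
$h{\left(0 \right)} \left(-12\right) \left(22 - -21\right) = 0 \left(-12\right) \left(22 - -21\right) = 0 \left(22 + 21\right) = 0 \cdot 43 = 0$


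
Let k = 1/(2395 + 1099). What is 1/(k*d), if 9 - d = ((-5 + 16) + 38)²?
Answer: -1747/1196 ≈ -1.4607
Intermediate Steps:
k = 1/3494 ≈ 0.00028620
d = -2392 (d = 9 - ((-5 + 16) + 38)² = 9 - (11 + 38)² = 9 - 1*49² = 9 - 1*2401 = 9 - 2401 = -2392)
1/(k*d) = 1/((1/3494)*(-2392)) = 3494*(-1/2392) = -1747/1196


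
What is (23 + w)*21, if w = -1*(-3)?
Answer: 546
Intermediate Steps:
w = 3
(23 + w)*21 = (23 + 3)*21 = 26*21 = 546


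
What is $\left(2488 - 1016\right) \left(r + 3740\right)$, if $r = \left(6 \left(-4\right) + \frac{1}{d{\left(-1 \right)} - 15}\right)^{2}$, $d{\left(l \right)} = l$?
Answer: $\frac{25430295}{4} \approx 6.3576 \cdot 10^{6}$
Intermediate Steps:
$r = \frac{148225}{256}$ ($r = \left(6 \left(-4\right) + \frac{1}{-1 - 15}\right)^{2} = \left(-24 + \frac{1}{-16}\right)^{2} = \left(-24 - \frac{1}{16}\right)^{2} = \left(- \frac{385}{16}\right)^{2} = \frac{148225}{256} \approx 579.0$)
$\left(2488 - 1016\right) \left(r + 3740\right) = \left(2488 - 1016\right) \left(\frac{148225}{256} + 3740\right) = 1472 \cdot \frac{1105665}{256} = \frac{25430295}{4}$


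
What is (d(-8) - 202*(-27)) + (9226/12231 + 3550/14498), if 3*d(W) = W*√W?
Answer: 483653967925/88662519 - 16*I*√2/3 ≈ 5455.0 - 7.5425*I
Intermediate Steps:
d(W) = W^(3/2)/3 (d(W) = (W*√W)/3 = W^(3/2)/3)
(d(-8) - 202*(-27)) + (9226/12231 + 3550/14498) = ((-8)^(3/2)/3 - 202*(-27)) + (9226/12231 + 3550/14498) = ((-16*I*√2)/3 + 5454) + (9226*(1/12231) + 3550*(1/14498)) = (-16*I*√2/3 + 5454) + (9226/12231 + 1775/7249) = (5454 - 16*I*√2/3) + 88589299/88662519 = 483653967925/88662519 - 16*I*√2/3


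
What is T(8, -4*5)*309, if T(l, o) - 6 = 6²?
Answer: 12978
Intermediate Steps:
T(l, o) = 42 (T(l, o) = 6 + 6² = 6 + 36 = 42)
T(8, -4*5)*309 = 42*309 = 12978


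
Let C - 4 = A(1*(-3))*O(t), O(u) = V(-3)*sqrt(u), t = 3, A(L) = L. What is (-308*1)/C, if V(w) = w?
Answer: 1232/227 - 2772*sqrt(3)/227 ≈ -15.724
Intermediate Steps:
O(u) = -3*sqrt(u)
C = 4 + 9*sqrt(3) (C = 4 + (1*(-3))*(-3*sqrt(3)) = 4 - (-9)*sqrt(3) = 4 + 9*sqrt(3) ≈ 19.588)
(-308*1)/C = (-308*1)/(4 + 9*sqrt(3)) = -308/(4 + 9*sqrt(3))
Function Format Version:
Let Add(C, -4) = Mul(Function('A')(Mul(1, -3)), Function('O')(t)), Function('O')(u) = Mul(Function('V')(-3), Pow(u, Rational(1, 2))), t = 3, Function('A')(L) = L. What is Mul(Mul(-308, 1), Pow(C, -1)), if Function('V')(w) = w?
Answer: Add(Rational(1232, 227), Mul(Rational(-2772, 227), Pow(3, Rational(1, 2)))) ≈ -15.724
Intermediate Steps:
Function('O')(u) = Mul(-3, Pow(u, Rational(1, 2)))
C = Add(4, Mul(9, Pow(3, Rational(1, 2)))) (C = Add(4, Mul(Mul(1, -3), Mul(-3, Pow(3, Rational(1, 2))))) = Add(4, Mul(-3, Mul(-3, Pow(3, Rational(1, 2))))) = Add(4, Mul(9, Pow(3, Rational(1, 2)))) ≈ 19.588)
Mul(Mul(-308, 1), Pow(C, -1)) = Mul(Mul(-308, 1), Pow(Add(4, Mul(9, Pow(3, Rational(1, 2)))), -1)) = Mul(-308, Pow(Add(4, Mul(9, Pow(3, Rational(1, 2)))), -1))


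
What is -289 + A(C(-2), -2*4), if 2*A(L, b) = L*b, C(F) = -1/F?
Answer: -291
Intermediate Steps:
A(L, b) = L*b/2 (A(L, b) = (L*b)/2 = L*b/2)
-289 + A(C(-2), -2*4) = -289 + (-1/(-2))*(-2*4)/2 = -289 + (½)*(-1*(-½))*(-8) = -289 + (½)*(½)*(-8) = -289 - 2 = -291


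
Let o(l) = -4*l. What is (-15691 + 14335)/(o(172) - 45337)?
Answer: 1356/46025 ≈ 0.029462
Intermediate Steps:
(-15691 + 14335)/(o(172) - 45337) = (-15691 + 14335)/(-4*172 - 45337) = -1356/(-688 - 45337) = -1356/(-46025) = -1356*(-1/46025) = 1356/46025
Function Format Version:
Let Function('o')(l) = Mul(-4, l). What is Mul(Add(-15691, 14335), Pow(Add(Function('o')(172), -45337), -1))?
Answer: Rational(1356, 46025) ≈ 0.029462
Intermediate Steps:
Mul(Add(-15691, 14335), Pow(Add(Function('o')(172), -45337), -1)) = Mul(Add(-15691, 14335), Pow(Add(Mul(-4, 172), -45337), -1)) = Mul(-1356, Pow(Add(-688, -45337), -1)) = Mul(-1356, Pow(-46025, -1)) = Mul(-1356, Rational(-1, 46025)) = Rational(1356, 46025)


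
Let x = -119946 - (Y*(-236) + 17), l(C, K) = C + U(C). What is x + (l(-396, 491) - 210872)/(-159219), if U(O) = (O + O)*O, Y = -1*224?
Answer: -27517444477/159219 ≈ -1.7283e+5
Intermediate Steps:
Y = -224
U(O) = 2*O² (U(O) = (2*O)*O = 2*O²)
l(C, K) = C + 2*C²
x = -172827 (x = -119946 - (-224*(-236) + 17) = -119946 - (52864 + 17) = -119946 - 1*52881 = -119946 - 52881 = -172827)
x + (l(-396, 491) - 210872)/(-159219) = -172827 + (-396*(1 + 2*(-396)) - 210872)/(-159219) = -172827 + (-396*(1 - 792) - 210872)*(-1/159219) = -172827 + (-396*(-791) - 210872)*(-1/159219) = -172827 + (313236 - 210872)*(-1/159219) = -172827 + 102364*(-1/159219) = -172827 - 102364/159219 = -27517444477/159219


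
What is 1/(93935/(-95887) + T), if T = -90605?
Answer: -95887/8687935570 ≈ -1.1037e-5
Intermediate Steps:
1/(93935/(-95887) + T) = 1/(93935/(-95887) - 90605) = 1/(93935*(-1/95887) - 90605) = 1/(-93935/95887 - 90605) = 1/(-8687935570/95887) = -95887/8687935570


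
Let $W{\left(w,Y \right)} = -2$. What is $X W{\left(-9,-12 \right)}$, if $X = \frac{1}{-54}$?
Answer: $\frac{1}{27} \approx 0.037037$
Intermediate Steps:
$X = - \frac{1}{54} \approx -0.018519$
$X W{\left(-9,-12 \right)} = \left(- \frac{1}{54}\right) \left(-2\right) = \frac{1}{27}$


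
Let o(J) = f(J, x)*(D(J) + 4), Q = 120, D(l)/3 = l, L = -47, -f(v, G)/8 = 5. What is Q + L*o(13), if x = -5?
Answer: 80960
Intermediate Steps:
f(v, G) = -40 (f(v, G) = -8*5 = -40)
D(l) = 3*l
o(J) = -160 - 120*J (o(J) = -40*(3*J + 4) = -40*(4 + 3*J) = -160 - 120*J)
Q + L*o(13) = 120 - 47*(-160 - 120*13) = 120 - 47*(-160 - 1560) = 120 - 47*(-1720) = 120 + 80840 = 80960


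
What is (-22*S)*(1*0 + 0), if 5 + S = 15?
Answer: 0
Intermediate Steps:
S = 10 (S = -5 + 15 = 10)
(-22*S)*(1*0 + 0) = (-22*10)*(1*0 + 0) = -220*(0 + 0) = -220*0 = 0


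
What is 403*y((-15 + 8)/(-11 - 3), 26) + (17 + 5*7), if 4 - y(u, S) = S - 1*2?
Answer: -8008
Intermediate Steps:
y(u, S) = 6 - S (y(u, S) = 4 - (S - 1*2) = 4 - (S - 2) = 4 - (-2 + S) = 4 + (2 - S) = 6 - S)
403*y((-15 + 8)/(-11 - 3), 26) + (17 + 5*7) = 403*(6 - 1*26) + (17 + 5*7) = 403*(6 - 26) + (17 + 35) = 403*(-20) + 52 = -8060 + 52 = -8008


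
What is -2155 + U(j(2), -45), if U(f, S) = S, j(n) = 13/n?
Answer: -2200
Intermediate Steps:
-2155 + U(j(2), -45) = -2155 - 45 = -2200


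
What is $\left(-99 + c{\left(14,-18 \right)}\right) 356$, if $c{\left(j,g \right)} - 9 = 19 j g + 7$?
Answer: $-1734076$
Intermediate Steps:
$c{\left(j,g \right)} = 16 + 19 g j$ ($c{\left(j,g \right)} = 9 + \left(19 j g + 7\right) = 9 + \left(19 g j + 7\right) = 9 + \left(7 + 19 g j\right) = 16 + 19 g j$)
$\left(-99 + c{\left(14,-18 \right)}\right) 356 = \left(-99 + \left(16 + 19 \left(-18\right) 14\right)\right) 356 = \left(-99 + \left(16 - 4788\right)\right) 356 = \left(-99 - 4772\right) 356 = \left(-4871\right) 356 = -1734076$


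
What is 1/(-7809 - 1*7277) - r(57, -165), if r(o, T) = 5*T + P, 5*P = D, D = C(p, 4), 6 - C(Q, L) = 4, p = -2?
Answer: 62199573/75430 ≈ 824.60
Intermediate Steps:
C(Q, L) = 2 (C(Q, L) = 6 - 1*4 = 6 - 4 = 2)
D = 2
P = 2/5 (P = (1/5)*2 = 2/5 ≈ 0.40000)
r(o, T) = 2/5 + 5*T (r(o, T) = 5*T + 2/5 = 2/5 + 5*T)
1/(-7809 - 1*7277) - r(57, -165) = 1/(-7809 - 1*7277) - (2/5 + 5*(-165)) = 1/(-7809 - 7277) - (2/5 - 825) = 1/(-15086) - 1*(-4123/5) = -1/15086 + 4123/5 = 62199573/75430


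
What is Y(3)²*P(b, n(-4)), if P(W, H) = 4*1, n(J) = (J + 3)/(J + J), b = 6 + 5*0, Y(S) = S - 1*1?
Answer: 16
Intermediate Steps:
Y(S) = -1 + S (Y(S) = S - 1 = -1 + S)
b = 6 (b = 6 + 0 = 6)
n(J) = (3 + J)/(2*J) (n(J) = (3 + J)/((2*J)) = (3 + J)*(1/(2*J)) = (3 + J)/(2*J))
P(W, H) = 4
Y(3)²*P(b, n(-4)) = (-1 + 3)²*4 = 2²*4 = 4*4 = 16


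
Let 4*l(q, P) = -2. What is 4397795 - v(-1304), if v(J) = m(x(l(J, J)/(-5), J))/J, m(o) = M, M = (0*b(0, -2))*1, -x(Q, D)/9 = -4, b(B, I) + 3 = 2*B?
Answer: 4397795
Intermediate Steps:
l(q, P) = -½ (l(q, P) = (¼)*(-2) = -½)
b(B, I) = -3 + 2*B
x(Q, D) = 36 (x(Q, D) = -9*(-4) = 36)
M = 0 (M = (0*(-3 + 2*0))*1 = (0*(-3 + 0))*1 = (0*(-3))*1 = 0*1 = 0)
m(o) = 0
v(J) = 0 (v(J) = 0/J = 0)
4397795 - v(-1304) = 4397795 - 1*0 = 4397795 + 0 = 4397795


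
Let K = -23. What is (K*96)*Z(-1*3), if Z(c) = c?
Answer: 6624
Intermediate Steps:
(K*96)*Z(-1*3) = (-23*96)*(-1*3) = -2208*(-3) = 6624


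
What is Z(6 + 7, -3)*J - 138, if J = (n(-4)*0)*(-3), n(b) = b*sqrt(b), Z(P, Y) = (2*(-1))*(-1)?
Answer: -138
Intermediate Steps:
Z(P, Y) = 2 (Z(P, Y) = -2*(-1) = 2)
n(b) = b**(3/2)
J = 0 (J = ((-4)**(3/2)*0)*(-3) = (-8*I*0)*(-3) = 0*(-3) = 0)
Z(6 + 7, -3)*J - 138 = 2*0 - 138 = 0 - 138 = -138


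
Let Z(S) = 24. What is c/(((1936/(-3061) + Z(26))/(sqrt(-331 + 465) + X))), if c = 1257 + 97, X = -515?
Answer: -1067232955/35764 + 2072297*sqrt(134)/35764 ≈ -29170.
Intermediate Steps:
c = 1354
c/(((1936/(-3061) + Z(26))/(sqrt(-331 + 465) + X))) = 1354/(((1936/(-3061) + 24)/(sqrt(-331 + 465) - 515))) = 1354/(((1936*(-1/3061) + 24)/(sqrt(134) - 515))) = 1354/(((-1936/3061 + 24)/(-515 + sqrt(134)))) = 1354/((71528/(3061*(-515 + sqrt(134))))) = 1354*(-1576415/71528 + 3061*sqrt(134)/71528) = -1067232955/35764 + 2072297*sqrt(134)/35764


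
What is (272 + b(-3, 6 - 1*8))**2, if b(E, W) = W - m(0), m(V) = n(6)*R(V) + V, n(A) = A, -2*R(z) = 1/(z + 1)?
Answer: 74529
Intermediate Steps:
R(z) = -1/(2*(1 + z)) (R(z) = -1/(2*(z + 1)) = -1/(2*(1 + z)))
m(V) = V - 6/(2 + 2*V) (m(V) = 6*(-1/(2 + 2*V)) + V = -6/(2 + 2*V) + V = V - 6/(2 + 2*V))
b(E, W) = 3 + W (b(E, W) = W - (-3 + 0*(1 + 0))/(1 + 0) = W - (-3 + 0*1)/1 = W - (-3 + 0) = W - (-3) = W - 1*(-3) = W + 3 = 3 + W)
(272 + b(-3, 6 - 1*8))**2 = (272 + (3 + (6 - 1*8)))**2 = (272 + (3 + (6 - 8)))**2 = (272 + (3 - 2))**2 = (272 + 1)**2 = 273**2 = 74529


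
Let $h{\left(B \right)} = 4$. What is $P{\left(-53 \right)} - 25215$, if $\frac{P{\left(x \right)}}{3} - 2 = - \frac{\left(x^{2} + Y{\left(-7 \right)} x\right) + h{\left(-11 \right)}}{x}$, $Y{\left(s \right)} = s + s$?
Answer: $- \frac{1325412}{53} \approx -25008.0$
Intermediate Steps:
$Y{\left(s \right)} = 2 s$
$P{\left(x \right)} = 6 - \frac{3 \left(4 + x^{2} - 14 x\right)}{x}$ ($P{\left(x \right)} = 6 + 3 \left(- \frac{\left(x^{2} + 2 \left(-7\right) x\right) + 4}{x}\right) = 6 + 3 \left(- \frac{\left(x^{2} - 14 x\right) + 4}{x}\right) = 6 + 3 \left(- \frac{4 + x^{2} - 14 x}{x}\right) = 6 - \frac{3 \left(4 + x^{2} - 14 x\right)}{x}$)
$P{\left(-53 \right)} - 25215 = \left(48 - \frac{12}{-53} - -159\right) - 25215 = \left(48 - - \frac{12}{53} + 159\right) - 25215 = \left(48 + \frac{12}{53} + 159\right) - 25215 = \frac{10983}{53} - 25215 = - \frac{1325412}{53}$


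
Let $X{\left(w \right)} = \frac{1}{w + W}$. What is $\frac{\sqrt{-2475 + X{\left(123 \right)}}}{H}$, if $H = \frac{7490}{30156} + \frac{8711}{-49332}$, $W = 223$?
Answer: $\frac{8855094 i \sqrt{296296754}}{219973133} \approx 692.93 i$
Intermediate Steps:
$X{\left(w \right)} = \frac{1}{223 + w}$ ($X{\left(w \right)} = \frac{1}{w + 223} = \frac{1}{223 + w}$)
$H = \frac{1271521}{17710188}$ ($H = 7490 \cdot \frac{1}{30156} + 8711 \left(- \frac{1}{49332}\right) = \frac{535}{2154} - \frac{8711}{49332} = \frac{1271521}{17710188} \approx 0.071796$)
$\frac{\sqrt{-2475 + X{\left(123 \right)}}}{H} = \frac{\sqrt{-2475 + \frac{1}{223 + 123}}}{\frac{1271521}{17710188}} = \sqrt{-2475 + \frac{1}{346}} \cdot \frac{17710188}{1271521} = \sqrt{- \frac{856349}{346}} \cdot \frac{17710188}{1271521} = \frac{i \sqrt{296296754}}{346} \cdot \frac{17710188}{1271521} = \frac{8855094 i \sqrt{296296754}}{219973133}$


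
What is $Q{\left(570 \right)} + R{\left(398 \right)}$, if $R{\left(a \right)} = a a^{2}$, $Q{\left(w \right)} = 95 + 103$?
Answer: $63044990$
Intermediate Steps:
$Q{\left(w \right)} = 198$
$R{\left(a \right)} = a^{3}$
$Q{\left(570 \right)} + R{\left(398 \right)} = 198 + 398^{3} = 198 + 63044792 = 63044990$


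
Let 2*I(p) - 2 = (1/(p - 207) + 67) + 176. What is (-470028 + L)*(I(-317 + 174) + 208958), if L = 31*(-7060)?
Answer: -25205783137478/175 ≈ -1.4403e+11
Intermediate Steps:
I(p) = 245/2 + 1/(2*(-207 + p)) (I(p) = 1 + ((1/(p - 207) + 67) + 176)/2 = 1 + ((1/(-207 + p) + 67) + 176)/2 = 1 + ((67 + 1/(-207 + p)) + 176)/2 = 1 + (243 + 1/(-207 + p))/2 = 1 + (243/2 + 1/(2*(-207 + p))) = 245/2 + 1/(2*(-207 + p)))
L = -218860
(-470028 + L)*(I(-317 + 174) + 208958) = (-470028 - 218860)*((-50714 + 245*(-317 + 174))/(2*(-207 + (-317 + 174))) + 208958) = -688888*((-50714 + 245*(-143))/(2*(-207 - 143)) + 208958) = -688888*((½)*(-50714 - 35035)/(-350) + 208958) = -688888*((½)*(-1/350)*(-85749) + 208958) = -688888*(85749/700 + 208958) = -688888*146356349/700 = -25205783137478/175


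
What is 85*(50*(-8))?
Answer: -34000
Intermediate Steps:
85*(50*(-8)) = 85*(-400) = -34000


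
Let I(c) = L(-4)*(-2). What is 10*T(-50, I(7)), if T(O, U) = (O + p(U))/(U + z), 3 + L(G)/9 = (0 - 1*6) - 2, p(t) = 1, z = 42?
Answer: -49/24 ≈ -2.0417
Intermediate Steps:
L(G) = -99 (L(G) = -27 + 9*((0 - 1*6) - 2) = -27 + 9*((0 - 6) - 2) = -27 + 9*(-6 - 2) = -27 + 9*(-8) = -27 - 72 = -99)
I(c) = 198 (I(c) = -99*(-2) = 198)
T(O, U) = (1 + O)/(42 + U) (T(O, U) = (O + 1)/(U + 42) = (1 + O)/(42 + U))
10*T(-50, I(7)) = 10*((1 - 50)/(42 + 198)) = 10*(-49/240) = -49/24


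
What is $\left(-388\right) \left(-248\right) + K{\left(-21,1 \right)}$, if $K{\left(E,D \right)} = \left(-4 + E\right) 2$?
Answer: $96174$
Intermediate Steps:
$K{\left(E,D \right)} = -8 + 2 E$
$\left(-388\right) \left(-248\right) + K{\left(-21,1 \right)} = \left(-388\right) \left(-248\right) + \left(-8 + 2 \left(-21\right)\right) = 96224 - 50 = 96174$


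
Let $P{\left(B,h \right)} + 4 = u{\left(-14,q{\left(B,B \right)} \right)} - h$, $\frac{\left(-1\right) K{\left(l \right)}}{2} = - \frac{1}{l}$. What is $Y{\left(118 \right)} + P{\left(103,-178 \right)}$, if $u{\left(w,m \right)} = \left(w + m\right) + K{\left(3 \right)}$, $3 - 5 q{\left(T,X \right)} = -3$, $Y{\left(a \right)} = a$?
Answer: $\frac{4198}{15} \approx 279.87$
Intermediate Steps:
$q{\left(T,X \right)} = \frac{6}{5}$ ($q{\left(T,X \right)} = \frac{3}{5} - - \frac{3}{5} = \frac{3}{5} + \frac{3}{5} = \frac{6}{5}$)
$K{\left(l \right)} = \frac{2}{l}$ ($K{\left(l \right)} = - 2 \left(- \frac{1}{l}\right) = \frac{2}{l}$)
$u{\left(w,m \right)} = \frac{2}{3} + m + w$ ($u{\left(w,m \right)} = \left(w + m\right) + \frac{2}{3} = \left(m + w\right) + 2 \cdot \frac{1}{3} = \left(m + w\right) + \frac{2}{3} = \frac{2}{3} + m + w$)
$P{\left(B,h \right)} = - \frac{242}{15} - h$ ($P{\left(B,h \right)} = -4 - \left(\frac{182}{15} + h\right) = - \frac{242}{15} - h$)
$Y{\left(118 \right)} + P{\left(103,-178 \right)} = 118 - - \frac{2428}{15} = 118 + \left(- \frac{242}{15} + 178\right) = 118 + \frac{2428}{15} = \frac{4198}{15}$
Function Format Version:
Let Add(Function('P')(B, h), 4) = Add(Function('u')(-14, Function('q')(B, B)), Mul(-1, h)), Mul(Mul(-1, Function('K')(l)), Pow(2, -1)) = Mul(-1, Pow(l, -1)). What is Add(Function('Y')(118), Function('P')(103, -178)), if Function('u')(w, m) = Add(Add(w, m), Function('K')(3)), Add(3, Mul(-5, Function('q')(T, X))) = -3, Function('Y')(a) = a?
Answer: Rational(4198, 15) ≈ 279.87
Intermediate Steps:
Function('q')(T, X) = Rational(6, 5) (Function('q')(T, X) = Add(Rational(3, 5), Mul(Rational(-1, 5), -3)) = Add(Rational(3, 5), Rational(3, 5)) = Rational(6, 5))
Function('K')(l) = Mul(2, Pow(l, -1)) (Function('K')(l) = Mul(-2, Mul(-1, Pow(l, -1))) = Mul(2, Pow(l, -1)))
Function('u')(w, m) = Add(Rational(2, 3), m, w) (Function('u')(w, m) = Add(Add(w, m), Mul(2, Pow(3, -1))) = Add(Add(m, w), Mul(2, Rational(1, 3))) = Add(Add(m, w), Rational(2, 3)) = Add(Rational(2, 3), m, w))
Function('P')(B, h) = Add(Rational(-242, 15), Mul(-1, h)) (Function('P')(B, h) = Add(-4, Add(Add(Rational(2, 3), Rational(6, 5), -14), Mul(-1, h))) = Add(-4, Add(Rational(-182, 15), Mul(-1, h))) = Add(Rational(-242, 15), Mul(-1, h)))
Add(Function('Y')(118), Function('P')(103, -178)) = Add(118, Add(Rational(-242, 15), Mul(-1, -178))) = Add(118, Add(Rational(-242, 15), 178)) = Add(118, Rational(2428, 15)) = Rational(4198, 15)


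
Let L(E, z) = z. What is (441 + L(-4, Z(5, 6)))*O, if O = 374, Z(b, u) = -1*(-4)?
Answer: 166430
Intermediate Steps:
Z(b, u) = 4
(441 + L(-4, Z(5, 6)))*O = (441 + 4)*374 = 445*374 = 166430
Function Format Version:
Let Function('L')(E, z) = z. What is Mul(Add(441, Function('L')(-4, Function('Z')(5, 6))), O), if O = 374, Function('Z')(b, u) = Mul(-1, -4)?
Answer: 166430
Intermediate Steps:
Function('Z')(b, u) = 4
Mul(Add(441, Function('L')(-4, Function('Z')(5, 6))), O) = Mul(Add(441, 4), 374) = Mul(445, 374) = 166430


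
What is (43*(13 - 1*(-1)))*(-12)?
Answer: -7224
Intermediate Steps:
(43*(13 - 1*(-1)))*(-12) = (43*(13 + 1))*(-12) = (43*14)*(-12) = 602*(-12) = -7224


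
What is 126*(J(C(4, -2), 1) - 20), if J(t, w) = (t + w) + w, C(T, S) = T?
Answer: -1764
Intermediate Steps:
J(t, w) = t + 2*w
126*(J(C(4, -2), 1) - 20) = 126*((4 + 2*1) - 20) = 126*((4 + 2) - 20) = 126*(6 - 20) = 126*(-14) = -1764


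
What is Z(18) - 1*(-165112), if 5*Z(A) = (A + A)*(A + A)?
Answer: 826856/5 ≈ 1.6537e+5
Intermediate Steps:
Z(A) = 4*A²/5 (Z(A) = ((A + A)*(A + A))/5 = ((2*A)*(2*A))/5 = (4*A²)/5 = 4*A²/5)
Z(18) - 1*(-165112) = (⅘)*18² - 1*(-165112) = (⅘)*324 + 165112 = 1296/5 + 165112 = 826856/5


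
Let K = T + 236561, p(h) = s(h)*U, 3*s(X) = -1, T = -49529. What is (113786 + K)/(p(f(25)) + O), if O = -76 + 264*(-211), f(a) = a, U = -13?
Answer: -902454/167327 ≈ -5.3934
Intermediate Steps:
s(X) = -1/3 (s(X) = (1/3)*(-1) = -1/3)
O = -55780 (O = -76 - 55704 = -55780)
p(h) = 13/3 (p(h) = -1/3*(-13) = 13/3)
K = 187032 (K = -49529 + 236561 = 187032)
(113786 + K)/(p(f(25)) + O) = (113786 + 187032)/(13/3 - 55780) = 300818/(-167327/3) = 300818*(-3/167327) = -902454/167327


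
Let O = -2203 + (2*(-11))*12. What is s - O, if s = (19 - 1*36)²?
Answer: 2756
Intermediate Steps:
O = -2467 (O = -2203 - 22*12 = -2203 - 264 = -2467)
s = 289 (s = (19 - 36)² = (-17)² = 289)
s - O = 289 - 1*(-2467) = 289 + 2467 = 2756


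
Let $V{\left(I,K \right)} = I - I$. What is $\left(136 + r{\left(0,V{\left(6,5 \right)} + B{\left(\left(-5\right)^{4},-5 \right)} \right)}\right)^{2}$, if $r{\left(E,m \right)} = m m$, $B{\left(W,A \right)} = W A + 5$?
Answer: $94761191135296$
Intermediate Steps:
$B{\left(W,A \right)} = 5 + A W$ ($B{\left(W,A \right)} = A W + 5 = 5 + A W$)
$V{\left(I,K \right)} = 0$
$r{\left(E,m \right)} = m^{2}$
$\left(136 + r{\left(0,V{\left(6,5 \right)} + B{\left(\left(-5\right)^{4},-5 \right)} \right)}\right)^{2} = \left(136 + \left(0 + \left(5 - 5 \left(-5\right)^{4}\right)\right)^{2}\right)^{2} = \left(136 + \left(0 + \left(5 - 3125\right)\right)^{2}\right)^{2} = \left(136 + \left(0 - 3120\right)^{2}\right)^{2} = \left(136 + \left(-3120\right)^{2}\right)^{2} = \left(136 + 9734400\right)^{2} = 9734536^{2} = 94761191135296$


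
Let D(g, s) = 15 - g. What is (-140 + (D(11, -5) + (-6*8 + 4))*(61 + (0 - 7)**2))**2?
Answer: 20611600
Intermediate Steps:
(-140 + (D(11, -5) + (-6*8 + 4))*(61 + (0 - 7)**2))**2 = (-140 + ((15 - 1*11) + (-6*8 + 4))*(61 + (0 - 7)**2))**2 = (-140 + ((15 - 11) + (-48 + 4))*(61 + (-7)**2))**2 = (-140 + (4 - 44)*(61 + 49))**2 = (-140 - 40*110)**2 = (-140 - 4400)**2 = (-4540)**2 = 20611600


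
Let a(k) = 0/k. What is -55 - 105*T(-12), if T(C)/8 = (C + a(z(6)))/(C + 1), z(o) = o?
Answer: -10685/11 ≈ -971.36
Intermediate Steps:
a(k) = 0
T(C) = 8*C/(1 + C) (T(C) = 8*((C + 0)/(C + 1)) = 8*(C/(1 + C)) = 8*C/(1 + C))
-55 - 105*T(-12) = -55 - 840*(-12)/(1 - 12) = -55 - 840*(-12)/(-11) = -55 - 840*(-12)*(-1)/11 = -55 - 105*96/11 = -55 - 10080/11 = -10685/11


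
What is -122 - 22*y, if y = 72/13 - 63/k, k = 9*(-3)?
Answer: -11512/39 ≈ -295.18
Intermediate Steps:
k = -27
y = 307/39 (y = 72/13 - 63/(-27) = 72*(1/13) - 63*(-1/27) = 72/13 + 7/3 = 307/39 ≈ 7.8718)
-122 - 22*y = -122 - 22*307/39 = -122 - 6754/39 = -11512/39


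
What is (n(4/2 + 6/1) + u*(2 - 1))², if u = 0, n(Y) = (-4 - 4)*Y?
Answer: 4096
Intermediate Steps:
n(Y) = -8*Y
(n(4/2 + 6/1) + u*(2 - 1))² = (-8*(4/2 + 6/1) + 0*(2 - 1))² = (-8*(4*(½) + 6*1) + 0*1)² = (-8*(2 + 6) + 0)² = (-8*8 + 0)² = (-64 + 0)² = (-64)² = 4096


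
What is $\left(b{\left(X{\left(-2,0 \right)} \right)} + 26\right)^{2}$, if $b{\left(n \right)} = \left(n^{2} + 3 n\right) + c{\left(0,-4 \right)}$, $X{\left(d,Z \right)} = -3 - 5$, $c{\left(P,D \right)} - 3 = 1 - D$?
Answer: $5476$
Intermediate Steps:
$c{\left(P,D \right)} = 4 - D$ ($c{\left(P,D \right)} = 3 - \left(-1 + D\right) = 4 - D$)
$X{\left(d,Z \right)} = -8$ ($X{\left(d,Z \right)} = -3 - 5 = -8$)
$b{\left(n \right)} = 8 + n^{2} + 3 n$ ($b{\left(n \right)} = \left(n^{2} + 3 n\right) + \left(4 - -4\right) = \left(n^{2} + 3 n\right) + \left(4 + 4\right) = \left(n^{2} + 3 n\right) + 8 = 8 + n^{2} + 3 n$)
$\left(b{\left(X{\left(-2,0 \right)} \right)} + 26\right)^{2} = \left(\left(8 + \left(-8\right)^{2} + 3 \left(-8\right)\right) + 26\right)^{2} = \left(\left(8 + 64 - 24\right) + 26\right)^{2} = \left(48 + 26\right)^{2} = 74^{2} = 5476$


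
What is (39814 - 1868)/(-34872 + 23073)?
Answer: -37946/11799 ≈ -3.2160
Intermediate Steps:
(39814 - 1868)/(-34872 + 23073) = 37946/(-11799) = 37946*(-1/11799) = -37946/11799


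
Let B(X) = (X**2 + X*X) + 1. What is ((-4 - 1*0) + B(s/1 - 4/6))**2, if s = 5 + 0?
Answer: 96721/81 ≈ 1194.1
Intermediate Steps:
s = 5
B(X) = 1 + 2*X**2 (B(X) = (X**2 + X**2) + 1 = 2*X**2 + 1 = 1 + 2*X**2)
((-4 - 1*0) + B(s/1 - 4/6))**2 = ((-4 - 1*0) + (1 + 2*(5/1 - 4/6)**2))**2 = ((-4 + 0) + (1 + 2*(5*1 - 4*1/6)**2))**2 = (-4 + (1 + 2*(5 - 2/3)**2))**2 = (-4 + (1 + 2*(13/3)**2))**2 = (-4 + (1 + 2*(169/9)))**2 = (-4 + (1 + 338/9))**2 = (-4 + 347/9)**2 = (311/9)**2 = 96721/81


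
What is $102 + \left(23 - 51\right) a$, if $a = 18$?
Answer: $-402$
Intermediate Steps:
$102 + \left(23 - 51\right) a = 102 + \left(23 - 51\right) 18 = 102 - 504 = -402$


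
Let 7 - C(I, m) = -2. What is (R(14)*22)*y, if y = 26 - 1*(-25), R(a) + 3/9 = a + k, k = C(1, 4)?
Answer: 25432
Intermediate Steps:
C(I, m) = 9 (C(I, m) = 7 - 1*(-2) = 7 + 2 = 9)
k = 9
R(a) = 26/3 + a (R(a) = -⅓ + (a + 9) = -⅓ + (9 + a) = 26/3 + a)
y = 51 (y = 26 + 25 = 51)
(R(14)*22)*y = ((26/3 + 14)*22)*51 = ((68/3)*22)*51 = (1496/3)*51 = 25432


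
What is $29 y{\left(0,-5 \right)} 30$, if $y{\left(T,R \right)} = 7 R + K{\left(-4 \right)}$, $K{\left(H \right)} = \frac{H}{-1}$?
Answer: $-26970$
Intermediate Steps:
$K{\left(H \right)} = - H$ ($K{\left(H \right)} = H \left(-1\right) = - H$)
$y{\left(T,R \right)} = 4 + 7 R$ ($y{\left(T,R \right)} = 7 R - -4 = 7 R + 4 = 4 + 7 R$)
$29 y{\left(0,-5 \right)} 30 = 29 \left(4 + 7 \left(-5\right)\right) 30 = 29 \left(4 - 35\right) 30 = 29 \left(-31\right) 30 = \left(-899\right) 30 = -26970$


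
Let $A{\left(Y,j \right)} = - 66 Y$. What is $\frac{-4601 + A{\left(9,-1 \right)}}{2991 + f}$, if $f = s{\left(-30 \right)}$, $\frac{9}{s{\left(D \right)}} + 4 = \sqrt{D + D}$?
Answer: $- \frac{78714640}{45312459} - \frac{2078 i \sqrt{15}}{15104153} \approx -1.7372 - 0.00053284 i$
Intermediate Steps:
$s{\left(D \right)} = \frac{9}{-4 + \sqrt{2} \sqrt{D}}$ ($s{\left(D \right)} = \frac{9}{-4 + \sqrt{D + D}} = \frac{9}{-4 + \sqrt{2 D}} = \frac{9}{-4 + \sqrt{2} \sqrt{D}}$)
$f = \frac{9}{-4 + 2 i \sqrt{15}}$ ($f = \frac{9}{-4 + \sqrt{2} \sqrt{-30}} = \frac{9}{-4 + \sqrt{2} i \sqrt{30}} = \frac{9}{-4 + 2 i \sqrt{15}} \approx -0.47368 - 0.91729 i$)
$\frac{-4601 + A{\left(9,-1 \right)}}{2991 + f} = \frac{-4601 - 594}{2991 - \left(\frac{9}{19} + \frac{9 i \sqrt{15}}{38}\right)} = \frac{-4601 - 594}{\frac{56820}{19} - \frac{9 i \sqrt{15}}{38}} = - \frac{5195}{\frac{56820}{19} - \frac{9 i \sqrt{15}}{38}}$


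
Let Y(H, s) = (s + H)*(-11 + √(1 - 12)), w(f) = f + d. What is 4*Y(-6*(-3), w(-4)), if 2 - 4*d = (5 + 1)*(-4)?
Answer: -902 + 82*I*√11 ≈ -902.0 + 271.96*I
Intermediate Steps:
d = 13/2 (d = ½ - (5 + 1)*(-4)/4 = ½ - 3*(-4)/2 = ½ - ¼*(-24) = ½ + 6 = 13/2 ≈ 6.5000)
w(f) = 13/2 + f (w(f) = f + 13/2 = 13/2 + f)
Y(H, s) = (-11 + I*√11)*(H + s) (Y(H, s) = (H + s)*(-11 + √(-11)) = (H + s)*(-11 + I*√11) = (-11 + I*√11)*(H + s))
4*Y(-6*(-3), w(-4)) = 4*(-(-66)*(-3) - 11*(13/2 - 4) + I*(-6*(-3))*√11 + I*(13/2 - 4)*√11) = 4*(-11*18 - 11*5/2 + I*18*√11 + I*(5/2)*√11) = 4*(-198 - 55/2 + 18*I*√11 + 5*I*√11/2) = 4*(-451/2 + 41*I*√11/2) = -902 + 82*I*√11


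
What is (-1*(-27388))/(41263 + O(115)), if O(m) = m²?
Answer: 6847/13622 ≈ 0.50264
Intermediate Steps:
(-1*(-27388))/(41263 + O(115)) = (-1*(-27388))/(41263 + 115²) = 27388/(41263 + 13225) = 27388/54488 = 27388*(1/54488) = 6847/13622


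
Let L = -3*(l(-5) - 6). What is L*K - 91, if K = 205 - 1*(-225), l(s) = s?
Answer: 14099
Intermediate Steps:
K = 430 (K = 205 + 225 = 430)
L = 33 (L = -3*(-5 - 6) = -3*(-11) = 33)
L*K - 91 = 33*430 - 91 = 14190 - 91 = 14099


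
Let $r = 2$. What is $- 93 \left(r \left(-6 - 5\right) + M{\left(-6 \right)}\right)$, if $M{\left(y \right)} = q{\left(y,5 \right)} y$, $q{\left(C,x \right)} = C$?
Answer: $-1302$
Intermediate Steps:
$M{\left(y \right)} = y^{2}$ ($M{\left(y \right)} = y y = y^{2}$)
$- 93 \left(r \left(-6 - 5\right) + M{\left(-6 \right)}\right) = - 93 \left(2 \left(-6 - 5\right) + \left(-6\right)^{2}\right) = - 93 \left(2 \left(-11\right) + 36\right) = - 93 \left(-22 + 36\right) = \left(-93\right) 14 = -1302$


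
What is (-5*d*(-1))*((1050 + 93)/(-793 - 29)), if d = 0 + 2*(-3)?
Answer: 5715/137 ≈ 41.715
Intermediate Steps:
d = -6 (d = 0 - 6 = -6)
(-5*d*(-1))*((1050 + 93)/(-793 - 29)) = (-5*(-6)*(-1))*((1050 + 93)/(-793 - 29)) = (30*(-1))*(1143/(-822)) = -34290*(-1)/822 = -30*(-381/274) = 5715/137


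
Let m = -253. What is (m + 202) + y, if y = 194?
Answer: 143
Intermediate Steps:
(m + 202) + y = (-253 + 202) + 194 = -51 + 194 = 143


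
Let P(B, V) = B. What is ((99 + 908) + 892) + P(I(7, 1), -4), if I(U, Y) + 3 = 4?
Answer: 1900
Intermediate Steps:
I(U, Y) = 1 (I(U, Y) = -3 + 4 = 1)
((99 + 908) + 892) + P(I(7, 1), -4) = ((99 + 908) + 892) + 1 = (1007 + 892) + 1 = 1899 + 1 = 1900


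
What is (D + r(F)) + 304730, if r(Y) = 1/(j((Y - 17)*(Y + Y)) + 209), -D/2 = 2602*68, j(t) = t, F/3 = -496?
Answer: -220111391637/4479089 ≈ -49142.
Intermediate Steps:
F = -1488 (F = 3*(-496) = -1488)
D = -353872 (D = -5204*68 = -2*176936 = -353872)
r(Y) = 1/(209 + 2*Y*(-17 + Y)) (r(Y) = 1/((Y - 17)*(Y + Y) + 209) = 1/((-17 + Y)*(2*Y) + 209) = 1/(2*Y*(-17 + Y) + 209) = 1/(209 + 2*Y*(-17 + Y)))
(D + r(F)) + 304730 = (-353872 + 1/(209 + 2*(-1488)*(-17 - 1488))) + 304730 = (-353872 + 1/(209 + 2*(-1488)*(-1505))) + 304730 = (-353872 + 1/(209 + 4478880)) + 304730 = (-353872 + 1/4479089) + 304730 = -1585024182607/4479089 + 304730 = -220111391637/4479089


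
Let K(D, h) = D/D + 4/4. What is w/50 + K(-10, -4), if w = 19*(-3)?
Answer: 43/50 ≈ 0.86000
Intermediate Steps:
K(D, h) = 2 (K(D, h) = 1 + 4*(¼) = 1 + 1 = 2)
w = -57
w/50 + K(-10, -4) = -57/50 + 2 = 43/50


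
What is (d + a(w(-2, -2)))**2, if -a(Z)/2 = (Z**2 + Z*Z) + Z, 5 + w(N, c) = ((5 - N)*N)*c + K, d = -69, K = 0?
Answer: 4977361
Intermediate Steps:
w(N, c) = -5 + N*c*(5 - N) (w(N, c) = -5 + (((5 - N)*N)*c + 0) = -5 + ((N*(5 - N))*c + 0) = -5 + (N*c*(5 - N) + 0) = -5 + N*c*(5 - N))
a(Z) = -4*Z**2 - 2*Z (a(Z) = -2*((Z**2 + Z*Z) + Z) = -2*((Z**2 + Z**2) + Z) = -2*(2*Z**2 + Z) = -2*(Z + 2*Z**2) = -4*Z**2 - 2*Z)
(d + a(w(-2, -2)))**2 = (-69 - 2*(-5 - 1*(-2)*(-2)**2 + 5*(-2)*(-2))*(1 + 2*(-5 - 1*(-2)*(-2)**2 + 5*(-2)*(-2))))**2 = (-69 - 2*(-5 - 1*(-2)*4 + 20)*(1 + 2*(-5 - 1*(-2)*4 + 20)))**2 = (-69 - 2*(-5 + 8 + 20)*(1 + 2*(-5 + 8 + 20)))**2 = (-69 - 2*23*(1 + 2*23))**2 = (-69 - 2*23*(1 + 46))**2 = (-69 - 2*23*47)**2 = (-69 - 2162)**2 = (-2231)**2 = 4977361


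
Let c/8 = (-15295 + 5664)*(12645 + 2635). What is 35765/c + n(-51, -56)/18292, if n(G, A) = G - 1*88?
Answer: -8214900077/1076752580224 ≈ -0.0076293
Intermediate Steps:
n(G, A) = -88 + G (n(G, A) = G - 88 = -88 + G)
c = -1177293440 (c = 8*((-15295 + 5664)*(12645 + 2635)) = 8*(-9631*15280) = 8*(-147161680) = -1177293440)
35765/c + n(-51, -56)/18292 = 35765/(-1177293440) + (-88 - 51)/18292 = 35765*(-1/1177293440) - 139*1/18292 = -7153/235458688 - 139/18292 = -8214900077/1076752580224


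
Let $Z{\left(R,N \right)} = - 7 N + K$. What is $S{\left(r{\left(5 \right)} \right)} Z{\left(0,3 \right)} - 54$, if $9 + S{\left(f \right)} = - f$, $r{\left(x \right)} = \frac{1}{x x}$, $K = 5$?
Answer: $\frac{2266}{25} \approx 90.64$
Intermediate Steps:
$r{\left(x \right)} = \frac{1}{x^{2}}$
$Z{\left(R,N \right)} = 5 - 7 N$ ($Z{\left(R,N \right)} = - 7 N + 5 = 5 - 7 N$)
$S{\left(f \right)} = -9 - f$
$S{\left(r{\left(5 \right)} \right)} Z{\left(0,3 \right)} - 54 = \left(-9 - \frac{1}{25}\right) \left(5 - 21\right) - 54 = \left(-9 - \frac{1}{25}\right) \left(-16\right) - 54 = \left(- \frac{226}{25}\right) \left(-16\right) - 54 = \frac{3616}{25} - 54 = \frac{2266}{25}$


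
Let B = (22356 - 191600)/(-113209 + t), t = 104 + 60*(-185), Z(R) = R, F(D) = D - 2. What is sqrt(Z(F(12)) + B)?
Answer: sqrt(175289771270)/124205 ≈ 3.3708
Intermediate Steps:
F(D) = -2 + D
t = -10996 (t = 104 - 11100 = -10996)
B = 169244/124205 (B = (22356 - 191600)/(-113209 - 10996) = -169244/(-124205) = -169244*(-1/124205) = 169244/124205 ≈ 1.3626)
sqrt(Z(F(12)) + B) = sqrt((-2 + 12) + 169244/124205) = sqrt(10 + 169244/124205) = sqrt(1411294/124205) = sqrt(175289771270)/124205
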